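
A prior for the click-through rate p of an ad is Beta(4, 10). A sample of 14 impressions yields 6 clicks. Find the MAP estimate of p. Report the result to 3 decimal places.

Prior: Beta(4, 10).
Data: 6 successes in 14 trials. The binomial likelihood contributes p^6(1−p)^8, so the posterior is Beta(4+6, 10+8) = Beta(10, 18).
For Beta(a, b) with a, b > 1 the mode is (a−1)/(a+b−2) = 9/26 ≈ 0.346.

p̂_MAP = 0.346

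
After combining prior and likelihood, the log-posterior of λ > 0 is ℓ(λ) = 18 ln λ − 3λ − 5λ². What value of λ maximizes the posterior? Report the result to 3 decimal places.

λ̂_MAP = 1.200

ℓ'(λ) = 18/λ − 3 − 10λ. Setting this to zero and multiplying by λ: 10λ² + 3λ − 18 = 0.
λ = (−3 + √(3² + 4·10·18)) / (2·10) = (−3 + √729) / 20 = (−3 + 27)/20 = 6/5.
ℓ''(λ) = −18/λ² − 10 < 0, confirming a maximum.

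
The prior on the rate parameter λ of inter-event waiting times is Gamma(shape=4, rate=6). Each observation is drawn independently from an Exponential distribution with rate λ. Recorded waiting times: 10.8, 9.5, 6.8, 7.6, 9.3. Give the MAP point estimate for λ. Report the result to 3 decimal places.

λ̂_MAP = 0.160

The Exponential(rate=λ) likelihood is ∝ λ^n e^(−λΣtᵢ). Here n = 5 and Σtᵢ = 10.8 + 9.5 + 6.8 + 7.6 + 9.3 = 44.
Posterior ∝ λ^3e^(−6λ) · λ^5e^(−44λ) = λ^8e^(−50λ), i.e. Gamma(9, 50).
Mode = (a−1)/b = 8/50 ≈ 0.160.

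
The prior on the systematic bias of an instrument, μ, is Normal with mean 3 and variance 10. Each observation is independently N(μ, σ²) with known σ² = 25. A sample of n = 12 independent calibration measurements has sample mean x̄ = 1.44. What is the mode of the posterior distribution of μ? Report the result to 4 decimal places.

μ̂_MAP = 1.7090

n = 12, x̄ = 1.44.
For a Normal prior and Normal likelihood with known variance, the posterior is Normal; its mode equals its mean, the precision-weighted average.
Prior precision 1/σ₀² = 1/10 = 0.1; data precision n/σ² = 12/25 = 0.48.
μ̂ = (0.1·3 + 0.48·1.44) / (0.1 + 0.48) = 0.9912/0.58 = 1239/725 ≈ 1.7090.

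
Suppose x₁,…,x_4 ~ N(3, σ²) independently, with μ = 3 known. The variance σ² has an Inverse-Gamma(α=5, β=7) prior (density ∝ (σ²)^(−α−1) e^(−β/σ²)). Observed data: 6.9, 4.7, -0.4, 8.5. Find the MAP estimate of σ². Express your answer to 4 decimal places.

σ̂²_MAP = 4.6194

Sum of squared deviations about the known mean: SS = (6.9−3)² + (4.7−3)² + (-0.4−3)² + (8.5−3)² = 59.91.
The Normal likelihood contributes (σ²)^(−n/2) exp(−SS/(2σ²)), so the posterior is Inverse-Gamma(α + n/2, β + SS/2) = Inverse-Gamma(7, 36.955).
The mode of Inverse-Gamma(a, b) is b/(a+1) = 36.955/8 ≈ 4.6194.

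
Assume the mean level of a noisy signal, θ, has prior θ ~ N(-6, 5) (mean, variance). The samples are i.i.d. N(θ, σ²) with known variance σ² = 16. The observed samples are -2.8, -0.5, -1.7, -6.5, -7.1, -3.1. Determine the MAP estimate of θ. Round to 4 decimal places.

n = 6; x̄ = ((-2.8) + (-0.5) + (-1.7) + (-6.5) + (-7.1) + (-3.1))/6 = -21.7/6 = -217/60 ≈ -3.6167.
For a Normal prior and Normal likelihood with known variance, the posterior is Normal; its mode equals its mean, the precision-weighted average.
Prior precision 1/σ₀² = 1/5 = 0.2; data precision n/σ² = 6/16 = 0.375.
θ̂ = (0.2·(-6) + 0.375·(-217/60)) / (0.2 + 0.375) = (-2.55625)/0.575 = -409/92 ≈ -4.4457.

θ̂_MAP = -4.4457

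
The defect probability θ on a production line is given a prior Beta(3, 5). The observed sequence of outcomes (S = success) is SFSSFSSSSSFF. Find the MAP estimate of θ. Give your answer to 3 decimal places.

Prior: Beta(3, 5).
Data: 8 successes in 12 trials (from the sequence). The binomial likelihood contributes θ^8(1−θ)^4, so the posterior is Beta(3+8, 5+4) = Beta(11, 9).
For Beta(a, b) with a, b > 1 the mode is (a−1)/(a+b−2) = 10/18 ≈ 0.556.

θ̂_MAP = 0.556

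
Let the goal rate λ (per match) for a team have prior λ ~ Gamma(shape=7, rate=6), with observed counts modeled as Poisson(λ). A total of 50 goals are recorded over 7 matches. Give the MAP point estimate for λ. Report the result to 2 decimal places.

Σxᵢ = 50, n = 7.
Posterior ∝ λ^6e^(−6λ) · λ^50e^(−7λ) = λ^56e^(−13λ), i.e. Gamma(shape=57, rate=13).
The mode of a Gamma(a, b) with a ≥ 1 (shape–rate) is (a−1)/b = 56/13 ≈ 4.31.

λ̂_MAP = 4.31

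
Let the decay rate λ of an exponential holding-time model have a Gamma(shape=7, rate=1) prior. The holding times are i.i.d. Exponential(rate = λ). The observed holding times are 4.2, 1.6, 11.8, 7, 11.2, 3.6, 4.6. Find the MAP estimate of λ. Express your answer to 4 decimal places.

The Exponential(rate=λ) likelihood is ∝ λ^n e^(−λΣtᵢ). Here n = 7 and Σtᵢ = 4.2 + 1.6 + 11.8 + 7 + 11.2 + 3.6 + 4.6 = 44.
Posterior ∝ λ^6e^(−1λ) · λ^7e^(−44λ) = λ^13e^(−45λ), i.e. Gamma(14, 45).
Mode = (a−1)/b = 13/45 ≈ 0.2889.

λ̂_MAP = 0.2889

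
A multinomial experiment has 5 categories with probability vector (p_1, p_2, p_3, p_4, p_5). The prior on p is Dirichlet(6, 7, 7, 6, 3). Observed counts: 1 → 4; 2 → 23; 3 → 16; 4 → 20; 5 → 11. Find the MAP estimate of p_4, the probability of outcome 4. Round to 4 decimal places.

MAP estimate: 0.2551

The posterior is Dirichlet(αᵢ + nᵢ) = Dirichlet(10, 30, 23, 26, 14).
For a Dirichlet(a₁,…,a_K) with all aᵢ > 1, the mode has j-th component (aⱼ − 1)/(Σaᵢ − K).
Here Σaᵢ = 103 and K = 5, so p_4 = (26 − 1)/(103 − 5) = 25/98 ≈ 0.2551.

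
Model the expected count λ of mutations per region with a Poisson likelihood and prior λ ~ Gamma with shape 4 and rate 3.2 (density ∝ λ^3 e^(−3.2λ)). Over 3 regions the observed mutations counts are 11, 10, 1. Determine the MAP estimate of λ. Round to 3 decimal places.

λ̂_MAP = 4.032

Σxᵢ = 11+10+1 = 22, with n = 3.
Posterior ∝ λ^3e^(−3.2λ) · λ^22e^(−3λ) = λ^25e^(−6.2λ), i.e. Gamma(shape=26, rate=6.2).
The mode of a Gamma(a, b) with a ≥ 1 (shape–rate) is (a−1)/b = 25/6.2 ≈ 4.032.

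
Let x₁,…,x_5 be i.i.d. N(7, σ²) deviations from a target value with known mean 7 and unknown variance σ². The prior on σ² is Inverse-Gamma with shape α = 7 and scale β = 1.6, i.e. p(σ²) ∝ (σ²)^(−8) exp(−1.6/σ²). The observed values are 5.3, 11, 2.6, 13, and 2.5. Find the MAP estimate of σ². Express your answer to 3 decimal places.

Sum of squared deviations about the known mean: SS = (5.3−7)² + (11−7)² + (2.6−7)² + (13−7)² + (2.5−7)² = 94.5.
The Normal likelihood contributes (σ²)^(−n/2) exp(−SS/(2σ²)), so the posterior is Inverse-Gamma(α + n/2, β + SS/2) = Inverse-Gamma(9.5, 48.85).
The mode of Inverse-Gamma(a, b) is b/(a+1) = 48.85/10.5 ≈ 4.652.

σ̂²_MAP = 4.652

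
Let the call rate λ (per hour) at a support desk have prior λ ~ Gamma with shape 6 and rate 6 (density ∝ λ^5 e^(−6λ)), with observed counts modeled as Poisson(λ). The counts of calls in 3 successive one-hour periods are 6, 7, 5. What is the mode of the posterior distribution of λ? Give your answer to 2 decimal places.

λ̂_MAP = 2.56

Σxᵢ = 6+7+5 = 18, with n = 3.
Posterior ∝ λ^5e^(−6λ) · λ^18e^(−3λ) = λ^23e^(−9λ), i.e. Gamma(shape=24, rate=9).
The mode of a Gamma(a, b) with a ≥ 1 (shape–rate) is (a−1)/b = 23/9 ≈ 2.56.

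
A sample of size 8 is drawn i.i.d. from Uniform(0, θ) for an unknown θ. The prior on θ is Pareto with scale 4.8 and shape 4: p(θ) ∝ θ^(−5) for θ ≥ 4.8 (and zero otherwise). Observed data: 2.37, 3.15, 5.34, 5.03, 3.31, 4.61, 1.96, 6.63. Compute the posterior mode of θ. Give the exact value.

θ̂_MAP = 6.63

The Uniform(0, θ) likelihood is θ^(−n) for θ ≥ max(xᵢ), zero otherwise. Here max(xᵢ) = 6.63.
Posterior ∝ θ^(−5) · θ^(−8) = θ^(−13) on θ ≥ max(4.8, 6.63) = 6.63.
This density is strictly decreasing in θ, so the posterior mode lies at the lower boundary of the support.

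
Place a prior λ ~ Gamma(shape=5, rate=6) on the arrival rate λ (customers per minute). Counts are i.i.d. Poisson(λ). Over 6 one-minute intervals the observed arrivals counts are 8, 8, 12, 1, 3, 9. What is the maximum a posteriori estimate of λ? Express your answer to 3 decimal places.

Σxᵢ = 8+8+12+1+3+9 = 41, with n = 6.
Posterior ∝ λ^4e^(−6λ) · λ^41e^(−6λ) = λ^45e^(−12λ), i.e. Gamma(shape=46, rate=12).
The mode of a Gamma(a, b) with a ≥ 1 (shape–rate) is (a−1)/b = 45/12 ≈ 3.750.

λ̂_MAP = 3.750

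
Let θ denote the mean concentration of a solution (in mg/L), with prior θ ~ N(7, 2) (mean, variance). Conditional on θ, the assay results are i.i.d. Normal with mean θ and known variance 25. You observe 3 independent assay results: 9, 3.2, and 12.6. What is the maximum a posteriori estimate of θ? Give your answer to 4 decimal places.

n = 3; x̄ = (9 + 3.2 + 12.6)/3 = 24.8/3 = 124/15 ≈ 8.2667.
For a Normal prior and Normal likelihood with known variance, the posterior is Normal; its mode equals its mean, the precision-weighted average.
Prior precision 1/σ₀² = 1/2 = 0.5; data precision n/σ² = 3/25 = 0.12.
θ̂ = (0.5·7 + 0.12·(124/15)) / (0.5 + 0.12) = 4.492/0.62 = 1123/155 ≈ 7.2452.

θ̂_MAP = 7.2452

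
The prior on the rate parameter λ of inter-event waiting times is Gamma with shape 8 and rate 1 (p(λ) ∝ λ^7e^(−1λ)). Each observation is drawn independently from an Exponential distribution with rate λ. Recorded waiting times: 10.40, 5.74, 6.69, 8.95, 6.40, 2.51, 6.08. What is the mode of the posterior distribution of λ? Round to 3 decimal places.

λ̂_MAP = 0.293

The Exponential(rate=λ) likelihood is ∝ λ^n e^(−λΣtᵢ). Here n = 7 and Σtᵢ = 10.40 + 5.74 + 6.69 + 8.95 + 6.40 + 2.51 + 6.08 = 46.77.
Posterior ∝ λ^7e^(−1λ) · λ^7e^(−46.77λ) = λ^14e^(−47.77λ), i.e. Gamma(15, 47.77).
Mode = (a−1)/b = 14/47.77 ≈ 0.293.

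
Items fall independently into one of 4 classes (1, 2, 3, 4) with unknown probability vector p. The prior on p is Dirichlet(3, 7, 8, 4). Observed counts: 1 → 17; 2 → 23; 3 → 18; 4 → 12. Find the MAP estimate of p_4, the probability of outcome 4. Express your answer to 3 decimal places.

MAP estimate: 0.170

The posterior is Dirichlet(αᵢ + nᵢ) = Dirichlet(20, 30, 26, 16).
For a Dirichlet(a₁,…,a_K) with all aᵢ > 1, the mode has j-th component (aⱼ − 1)/(Σaᵢ − K).
Here Σaᵢ = 92 and K = 4, so p_4 = (16 − 1)/(92 − 4) = 15/88 ≈ 0.170.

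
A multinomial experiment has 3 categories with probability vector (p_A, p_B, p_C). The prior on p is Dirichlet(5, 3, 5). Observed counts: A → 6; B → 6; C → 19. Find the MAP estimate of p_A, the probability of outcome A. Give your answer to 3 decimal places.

MAP estimate of p_A = 0.244

The posterior is Dirichlet(αᵢ + nᵢ) = Dirichlet(11, 9, 24).
For a Dirichlet(a₁,…,a_K) with all aᵢ > 1, the mode has j-th component (aⱼ − 1)/(Σaᵢ − K).
Here Σaᵢ = 44 and K = 3, so p_A = (11 − 1)/(44 − 3) = 10/41 ≈ 0.244.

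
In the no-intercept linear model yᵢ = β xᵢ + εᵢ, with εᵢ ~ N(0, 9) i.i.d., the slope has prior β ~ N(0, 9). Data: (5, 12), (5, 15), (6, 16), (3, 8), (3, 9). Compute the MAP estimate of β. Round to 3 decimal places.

log p(β | y) = −Σ(yᵢ − βxᵢ)²/(2·9) − β²/(2·9) + const.
Setting the derivative to zero: Σxᵢ(yᵢ − βxᵢ)/9 − β/9 = 0, so β = Σxᵢyᵢ / (Σxᵢ² + σ²/τ²).
Σxᵢyᵢ = 5·12 + 5·15 + 6·16 + 3·8 + 3·9 = 282; Σxᵢ² = 104; σ²/τ² = 1.
β̂_MAP = 282 / (104 + 1) = 282/105 ≈ 2.686.

β̂_MAP = 2.686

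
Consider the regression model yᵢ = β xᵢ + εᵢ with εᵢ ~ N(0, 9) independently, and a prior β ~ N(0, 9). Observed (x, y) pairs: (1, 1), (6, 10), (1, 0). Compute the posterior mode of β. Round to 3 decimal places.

β̂_MAP = 1.564

log p(β | y) = −Σ(yᵢ − βxᵢ)²/(2·9) − β²/(2·9) + const.
Setting the derivative to zero: Σxᵢ(yᵢ − βxᵢ)/9 − β/9 = 0, so β = Σxᵢyᵢ / (Σxᵢ² + σ²/τ²).
Σxᵢyᵢ = 1·1 + 6·10 + 1·0 = 61; Σxᵢ² = 38; σ²/τ² = 1.
β̂_MAP = 61 / (38 + 1) = 61/39 ≈ 1.564.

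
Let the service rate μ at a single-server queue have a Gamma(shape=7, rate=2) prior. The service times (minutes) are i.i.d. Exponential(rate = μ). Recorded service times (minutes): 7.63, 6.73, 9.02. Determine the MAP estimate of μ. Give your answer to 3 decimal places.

μ̂_MAP = 0.355

The Exponential(rate=μ) likelihood is ∝ μ^n e^(−μΣtᵢ). Here n = 3 and Σtᵢ = 7.63 + 6.73 + 9.02 = 23.38.
Posterior ∝ μ^6e^(−2μ) · μ^3e^(−23.38μ) = μ^9e^(−25.38μ), i.e. Gamma(10, 25.38).
Mode = (a−1)/b = 9/25.38 ≈ 0.355.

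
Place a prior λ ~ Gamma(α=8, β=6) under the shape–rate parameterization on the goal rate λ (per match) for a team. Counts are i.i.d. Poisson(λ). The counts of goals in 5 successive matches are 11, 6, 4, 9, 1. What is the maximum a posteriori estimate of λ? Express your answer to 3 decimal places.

λ̂_MAP = 3.455

Σxᵢ = 11+6+4+9+1 = 31, with n = 5.
Posterior ∝ λ^7e^(−6λ) · λ^31e^(−5λ) = λ^38e^(−11λ), i.e. Gamma(shape=39, rate=11).
The mode of a Gamma(a, b) with a ≥ 1 (shape–rate) is (a−1)/b = 38/11 ≈ 3.455.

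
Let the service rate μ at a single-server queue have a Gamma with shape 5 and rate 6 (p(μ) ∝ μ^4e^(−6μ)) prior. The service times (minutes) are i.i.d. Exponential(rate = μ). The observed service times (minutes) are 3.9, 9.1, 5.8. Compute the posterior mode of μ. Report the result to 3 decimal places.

μ̂_MAP = 0.282

The Exponential(rate=μ) likelihood is ∝ μ^n e^(−μΣtᵢ). Here n = 3 and Σtᵢ = 3.9 + 9.1 + 5.8 = 18.8.
Posterior ∝ μ^4e^(−6μ) · μ^3e^(−18.8μ) = μ^7e^(−24.8μ), i.e. Gamma(8, 24.8).
Mode = (a−1)/b = 7/24.8 ≈ 0.282.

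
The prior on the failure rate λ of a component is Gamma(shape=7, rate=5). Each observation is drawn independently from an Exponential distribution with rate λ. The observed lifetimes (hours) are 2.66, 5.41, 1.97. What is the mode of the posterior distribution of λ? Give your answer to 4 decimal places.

λ̂_MAP = 0.5984

The Exponential(rate=λ) likelihood is ∝ λ^n e^(−λΣtᵢ). Here n = 3 and Σtᵢ = 2.66 + 5.41 + 1.97 = 10.04.
Posterior ∝ λ^6e^(−5λ) · λ^3e^(−10.04λ) = λ^9e^(−15.04λ), i.e. Gamma(10, 15.04).
Mode = (a−1)/b = 9/15.04 ≈ 0.5984.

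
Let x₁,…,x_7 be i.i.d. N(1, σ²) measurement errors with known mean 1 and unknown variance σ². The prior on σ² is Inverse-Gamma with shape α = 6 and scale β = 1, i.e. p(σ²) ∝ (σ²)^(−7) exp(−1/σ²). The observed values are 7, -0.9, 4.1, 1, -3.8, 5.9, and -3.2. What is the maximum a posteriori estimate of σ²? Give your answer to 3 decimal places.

Sum of squared deviations about the known mean: SS = (7−1)² + (-0.9−1)² + (4.1−1)² + (1−1)² + (-3.8−1)² + (5.9−1)² + (-3.2−1)² = 113.91.
The Normal likelihood contributes (σ²)^(−n/2) exp(−SS/(2σ²)), so the posterior is Inverse-Gamma(α + n/2, β + SS/2) = Inverse-Gamma(9.5, 57.955).
The mode of Inverse-Gamma(a, b) is b/(a+1) = 57.955/10.5 ≈ 5.520.

σ̂²_MAP = 5.520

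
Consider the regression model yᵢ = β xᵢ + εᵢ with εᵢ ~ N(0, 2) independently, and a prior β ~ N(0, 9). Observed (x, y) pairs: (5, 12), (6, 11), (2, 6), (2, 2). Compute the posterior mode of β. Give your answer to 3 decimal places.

log p(β | y) = −Σ(yᵢ − βxᵢ)²/(2·2) − β²/(2·9) + const.
Setting the derivative to zero: Σxᵢ(yᵢ − βxᵢ)/2 − β/9 = 0, so β = Σxᵢyᵢ / (Σxᵢ² + σ²/τ²).
Σxᵢyᵢ = 5·12 + 6·11 + 2·6 + 2·2 = 142; Σxᵢ² = 69; σ²/τ² = 2/9.
β̂_MAP = 142 / (69 + 2/9) = 142/(623/9) = 1278/623 ≈ 2.051.

β̂_MAP = 2.051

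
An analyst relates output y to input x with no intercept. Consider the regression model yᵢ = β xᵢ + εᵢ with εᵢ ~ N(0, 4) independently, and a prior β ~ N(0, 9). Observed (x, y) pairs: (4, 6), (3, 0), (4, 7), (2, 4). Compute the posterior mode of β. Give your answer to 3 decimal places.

log p(β | y) = −Σ(yᵢ − βxᵢ)²/(2·4) − β²/(2·9) + const.
Setting the derivative to zero: Σxᵢ(yᵢ − βxᵢ)/4 − β/9 = 0, so β = Σxᵢyᵢ / (Σxᵢ² + σ²/τ²).
Σxᵢyᵢ = 4·6 + 3·0 + 4·7 + 2·4 = 60; Σxᵢ² = 45; σ²/τ² = 4/9.
β̂_MAP = 60 / (45 + 4/9) = 60/(409/9) = 540/409 ≈ 1.320.

β̂_MAP = 1.320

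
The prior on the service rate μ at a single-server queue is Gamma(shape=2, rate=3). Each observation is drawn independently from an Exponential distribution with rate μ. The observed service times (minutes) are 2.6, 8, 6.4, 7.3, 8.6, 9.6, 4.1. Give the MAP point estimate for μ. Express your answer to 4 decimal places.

μ̂_MAP = 0.1613

The Exponential(rate=μ) likelihood is ∝ μ^n e^(−μΣtᵢ). Here n = 7 and Σtᵢ = 2.6 + 8 + 6.4 + 7.3 + 8.6 + 9.6 + 4.1 = 46.6.
Posterior ∝ μe^(−3μ) · μ^7e^(−46.6μ) = μ^8e^(−49.6μ), i.e. Gamma(9, 49.6).
Mode = (a−1)/b = 8/49.6 ≈ 0.1613.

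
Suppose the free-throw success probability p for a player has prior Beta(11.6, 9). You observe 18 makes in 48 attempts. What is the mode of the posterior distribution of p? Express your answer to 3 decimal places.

Prior: Beta(11.6, 9).
Data: 18 successes in 48 trials. The binomial likelihood contributes p^18(1−p)^30, so the posterior is Beta(11.6+18, 9+30) = Beta(29.6, 39).
For Beta(a, b) with a, b > 1 the mode is (a−1)/(a+b−2) = 28.6/66.6 ≈ 0.429.

p̂_MAP = 0.429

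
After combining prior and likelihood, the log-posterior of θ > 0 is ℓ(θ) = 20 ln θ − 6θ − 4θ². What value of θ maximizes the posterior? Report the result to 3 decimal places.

ℓ'(θ) = 20/θ − 6 − 8θ. Setting this to zero and multiplying by θ: 8θ² + 6θ − 20 = 0.
θ = (−6 + √(6² + 4·8·20)) / (2·8) = (−6 + √676) / 16 = (−6 + 26)/16 = 5/4.
ℓ''(θ) = −20/θ² − 8 < 0, confirming a maximum.

θ̂_MAP = 1.250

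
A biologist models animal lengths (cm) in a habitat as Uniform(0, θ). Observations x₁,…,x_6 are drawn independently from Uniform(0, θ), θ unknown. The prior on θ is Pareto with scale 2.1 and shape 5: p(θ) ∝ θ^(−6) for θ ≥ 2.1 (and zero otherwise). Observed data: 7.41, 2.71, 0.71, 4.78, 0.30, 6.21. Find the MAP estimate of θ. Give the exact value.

The Uniform(0, θ) likelihood is θ^(−n) for θ ≥ max(xᵢ), zero otherwise. Here max(xᵢ) = 7.41.
Posterior ∝ θ^(−6) · θ^(−6) = θ^(−12) on θ ≥ max(2.1, 7.41) = 7.41.
This density is strictly decreasing in θ, so the posterior mode lies at the lower boundary of the support.

θ̂_MAP = 7.41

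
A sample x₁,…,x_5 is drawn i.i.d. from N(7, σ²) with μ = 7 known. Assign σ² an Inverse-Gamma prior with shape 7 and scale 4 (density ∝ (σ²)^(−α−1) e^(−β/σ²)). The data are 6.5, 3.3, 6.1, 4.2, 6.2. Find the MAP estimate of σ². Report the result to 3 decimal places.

σ̂²_MAP = 1.487

Sum of squared deviations about the known mean: SS = (6.5−7)² + (3.3−7)² + (6.1−7)² + (4.2−7)² + (6.2−7)² = 23.23.
The Normal likelihood contributes (σ²)^(−n/2) exp(−SS/(2σ²)), so the posterior is Inverse-Gamma(α + n/2, β + SS/2) = Inverse-Gamma(9.5, 15.615).
The mode of Inverse-Gamma(a, b) is b/(a+1) = 15.615/10.5 ≈ 1.487.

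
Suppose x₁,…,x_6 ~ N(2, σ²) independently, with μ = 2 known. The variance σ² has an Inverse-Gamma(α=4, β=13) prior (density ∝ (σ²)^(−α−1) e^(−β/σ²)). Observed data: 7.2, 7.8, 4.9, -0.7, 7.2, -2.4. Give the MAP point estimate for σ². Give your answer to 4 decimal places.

Sum of squared deviations about the known mean: SS = (7.2−2)² + (7.8−2)² + (4.9−2)² + (-0.7−2)² + (7.2−2)² + (-2.4−2)² = 122.78.
The Normal likelihood contributes (σ²)^(−n/2) exp(−SS/(2σ²)), so the posterior is Inverse-Gamma(α + n/2, β + SS/2) = Inverse-Gamma(7, 74.39).
The mode of Inverse-Gamma(a, b) is b/(a+1) = 74.39/8 ≈ 9.2988.

σ̂²_MAP = 9.2988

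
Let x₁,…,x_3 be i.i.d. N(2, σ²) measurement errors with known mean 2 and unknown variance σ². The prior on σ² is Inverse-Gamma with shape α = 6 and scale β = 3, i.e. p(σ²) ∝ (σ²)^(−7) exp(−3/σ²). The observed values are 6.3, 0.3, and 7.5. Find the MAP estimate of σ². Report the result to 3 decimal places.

Sum of squared deviations about the known mean: SS = (6.3−2)² + (0.3−2)² + (7.5−2)² = 51.63.
The Normal likelihood contributes (σ²)^(−n/2) exp(−SS/(2σ²)), so the posterior is Inverse-Gamma(α + n/2, β + SS/2) = Inverse-Gamma(7.5, 28.815).
The mode of Inverse-Gamma(a, b) is b/(a+1) = 28.815/8.5 ≈ 3.390.

σ̂²_MAP = 3.390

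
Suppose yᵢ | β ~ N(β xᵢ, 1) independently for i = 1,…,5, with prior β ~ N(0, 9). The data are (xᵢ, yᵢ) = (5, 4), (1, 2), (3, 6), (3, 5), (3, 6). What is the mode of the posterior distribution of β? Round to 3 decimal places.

β̂_MAP = 1.374

log p(β | y) = −Σ(yᵢ − βxᵢ)²/(2·1) − β²/(2·9) + const.
Setting the derivative to zero: Σxᵢ(yᵢ − βxᵢ)/1 − β/9 = 0, so β = Σxᵢyᵢ / (Σxᵢ² + σ²/τ²).
Σxᵢyᵢ = 5·4 + 1·2 + 3·6 + 3·5 + 3·6 = 73; Σxᵢ² = 53; σ²/τ² = 1/9.
β̂_MAP = 73 / (53 + 1/9) = 73/(478/9) = 657/478 ≈ 1.374.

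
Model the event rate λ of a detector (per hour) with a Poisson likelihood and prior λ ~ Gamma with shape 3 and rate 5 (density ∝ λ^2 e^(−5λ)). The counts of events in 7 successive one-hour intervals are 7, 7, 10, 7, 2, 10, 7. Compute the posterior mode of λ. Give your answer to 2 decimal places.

λ̂_MAP = 4.33

Σxᵢ = 7+7+10+7+2+10+7 = 50, with n = 7.
Posterior ∝ λ^2e^(−5λ) · λ^50e^(−7λ) = λ^52e^(−12λ), i.e. Gamma(shape=53, rate=12).
The mode of a Gamma(a, b) with a ≥ 1 (shape–rate) is (a−1)/b = 52/12 ≈ 4.33.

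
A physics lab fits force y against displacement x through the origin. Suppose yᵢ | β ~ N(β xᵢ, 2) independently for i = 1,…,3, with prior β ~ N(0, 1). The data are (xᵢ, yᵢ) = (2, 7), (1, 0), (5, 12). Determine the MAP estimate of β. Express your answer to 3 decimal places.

β̂_MAP = 2.313

log p(β | y) = −Σ(yᵢ − βxᵢ)²/(2·2) − β²/(2·1) + const.
Setting the derivative to zero: Σxᵢ(yᵢ − βxᵢ)/2 − β/1 = 0, so β = Σxᵢyᵢ / (Σxᵢ² + σ²/τ²).
Σxᵢyᵢ = 2·7 + 1·0 + 5·12 = 74; Σxᵢ² = 30; σ²/τ² = 2.
β̂_MAP = 74 / (30 + 2) = 74/32 ≈ 2.313.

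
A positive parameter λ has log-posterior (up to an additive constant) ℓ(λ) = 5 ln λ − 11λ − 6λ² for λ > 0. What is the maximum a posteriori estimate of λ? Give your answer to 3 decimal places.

λ̂_MAP = 0.333

ℓ'(λ) = 5/λ − 11 − 12λ. Setting this to zero and multiplying by λ: 12λ² + 11λ − 5 = 0.
λ = (−11 + √(11² + 4·12·5)) / (2·12) = (−11 + √361) / 24 = (−11 + 19)/24 = 1/3.
ℓ''(λ) = −5/λ² − 12 < 0, confirming a maximum.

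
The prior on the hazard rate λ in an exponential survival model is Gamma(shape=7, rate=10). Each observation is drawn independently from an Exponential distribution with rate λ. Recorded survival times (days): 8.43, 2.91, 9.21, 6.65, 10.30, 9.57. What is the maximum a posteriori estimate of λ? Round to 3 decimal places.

The Exponential(rate=λ) likelihood is ∝ λ^n e^(−λΣtᵢ). Here n = 6 and Σtᵢ = 8.43 + 2.91 + 9.21 + 6.65 + 10.30 + 9.57 = 47.07.
Posterior ∝ λ^6e^(−10λ) · λ^6e^(−47.07λ) = λ^12e^(−57.07λ), i.e. Gamma(13, 57.07).
Mode = (a−1)/b = 12/57.07 ≈ 0.210.

λ̂_MAP = 0.210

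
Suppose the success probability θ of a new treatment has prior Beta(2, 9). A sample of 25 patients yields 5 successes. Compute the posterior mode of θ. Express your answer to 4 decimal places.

θ̂_MAP = 0.1765

Prior: Beta(2, 9).
Data: 5 successes in 25 trials. The binomial likelihood contributes θ^5(1−θ)^20, so the posterior is Beta(2+5, 9+20) = Beta(7, 29).
For Beta(a, b) with a, b > 1 the mode is (a−1)/(a+b−2) = 6/34 ≈ 0.1765.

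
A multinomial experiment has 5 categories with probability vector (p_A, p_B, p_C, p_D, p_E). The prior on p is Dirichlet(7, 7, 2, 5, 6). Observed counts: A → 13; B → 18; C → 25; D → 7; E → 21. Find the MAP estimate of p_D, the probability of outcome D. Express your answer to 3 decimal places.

The posterior is Dirichlet(αᵢ + nᵢ) = Dirichlet(20, 25, 27, 12, 27).
For a Dirichlet(a₁,…,a_K) with all aᵢ > 1, the mode has j-th component (aⱼ − 1)/(Σaᵢ − K).
Here Σaᵢ = 111 and K = 5, so p_D = (12 − 1)/(111 − 5) = 11/106 ≈ 0.104.

MAP estimate of p_D = 0.104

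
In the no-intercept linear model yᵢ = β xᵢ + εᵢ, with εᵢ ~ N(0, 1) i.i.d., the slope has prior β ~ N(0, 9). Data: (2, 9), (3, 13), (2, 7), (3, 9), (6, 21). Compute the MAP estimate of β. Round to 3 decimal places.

log p(β | y) = −Σ(yᵢ − βxᵢ)²/(2·1) − β²/(2·9) + const.
Setting the derivative to zero: Σxᵢ(yᵢ − βxᵢ)/1 − β/9 = 0, so β = Σxᵢyᵢ / (Σxᵢ² + σ²/τ²).
Σxᵢyᵢ = 2·9 + 3·13 + 2·7 + 3·9 + 6·21 = 224; Σxᵢ² = 62; σ²/τ² = 1/9.
β̂_MAP = 224 / (62 + 1/9) = 224/(559/9) = 2016/559 ≈ 3.606.

β̂_MAP = 3.606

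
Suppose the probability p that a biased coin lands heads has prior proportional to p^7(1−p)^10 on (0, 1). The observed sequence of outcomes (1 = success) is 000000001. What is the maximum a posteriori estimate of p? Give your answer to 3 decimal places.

The prior density ∝ p^7(1−p)^10 is the kernel of Beta(8, 11).
Data: 1 success in 9 trials (from the sequence). The binomial likelihood contributes p(1−p)^8, so the posterior is Beta(8+1, 11+8) = Beta(9, 19).
For Beta(a, b) with a, b > 1 the mode is (a−1)/(a+b−2) = 8/26 ≈ 0.308.

p̂_MAP = 0.308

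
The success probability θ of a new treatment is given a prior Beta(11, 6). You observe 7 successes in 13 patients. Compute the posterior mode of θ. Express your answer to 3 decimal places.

Prior: Beta(11, 6).
Data: 7 successes in 13 trials. The binomial likelihood contributes θ^7(1−θ)^6, so the posterior is Beta(11+7, 6+6) = Beta(18, 12).
For Beta(a, b) with a, b > 1 the mode is (a−1)/(a+b−2) = 17/28 ≈ 0.607.

θ̂_MAP = 0.607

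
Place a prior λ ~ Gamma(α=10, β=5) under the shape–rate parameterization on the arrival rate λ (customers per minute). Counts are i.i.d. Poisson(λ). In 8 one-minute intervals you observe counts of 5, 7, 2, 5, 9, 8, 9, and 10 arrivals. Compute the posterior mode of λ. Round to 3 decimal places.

λ̂_MAP = 4.923

Σxᵢ = 5+7+2+5+9+8+9+10 = 55, with n = 8.
Posterior ∝ λ^9e^(−5λ) · λ^55e^(−8λ) = λ^64e^(−13λ), i.e. Gamma(shape=65, rate=13).
The mode of a Gamma(a, b) with a ≥ 1 (shape–rate) is (a−1)/b = 64/13 ≈ 4.923.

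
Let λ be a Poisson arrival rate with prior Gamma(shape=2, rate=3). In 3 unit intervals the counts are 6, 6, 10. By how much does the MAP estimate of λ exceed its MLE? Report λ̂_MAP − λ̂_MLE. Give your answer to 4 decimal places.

Σxᵢ = 22. Posterior is Gamma(24, 6); MAP = (24−1)/6 = 23/6 ≈ 3.83333.
MLE = x̄ = 22/3 ≈ 7.33333.
Difference = 23/6 − 22/3 = -7/2 ≈ -3.5000.

MAP − MLE = -3.5000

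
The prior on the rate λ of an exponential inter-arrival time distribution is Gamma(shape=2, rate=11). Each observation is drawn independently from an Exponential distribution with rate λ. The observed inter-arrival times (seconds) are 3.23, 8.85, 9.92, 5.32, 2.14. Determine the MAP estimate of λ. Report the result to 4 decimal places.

The Exponential(rate=λ) likelihood is ∝ λ^n e^(−λΣtᵢ). Here n = 5 and Σtᵢ = 3.23 + 8.85 + 9.92 + 5.32 + 2.14 = 29.46.
Posterior ∝ λe^(−11λ) · λ^5e^(−29.46λ) = λ^6e^(−40.46λ), i.e. Gamma(7, 40.46).
Mode = (a−1)/b = 6/40.46 ≈ 0.1483.

λ̂_MAP = 0.1483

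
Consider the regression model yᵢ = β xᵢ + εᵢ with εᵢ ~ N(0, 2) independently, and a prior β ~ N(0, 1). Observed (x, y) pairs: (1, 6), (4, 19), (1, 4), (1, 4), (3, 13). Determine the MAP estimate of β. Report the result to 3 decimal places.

β̂_MAP = 4.300

log p(β | y) = −Σ(yᵢ − βxᵢ)²/(2·2) − β²/(2·1) + const.
Setting the derivative to zero: Σxᵢ(yᵢ − βxᵢ)/2 − β/1 = 0, so β = Σxᵢyᵢ / (Σxᵢ² + σ²/τ²).
Σxᵢyᵢ = 1·6 + 4·19 + 1·4 + 1·4 + 3·13 = 129; Σxᵢ² = 28; σ²/τ² = 2.
β̂_MAP = 129 / (28 + 2) = 129/30 ≈ 4.300.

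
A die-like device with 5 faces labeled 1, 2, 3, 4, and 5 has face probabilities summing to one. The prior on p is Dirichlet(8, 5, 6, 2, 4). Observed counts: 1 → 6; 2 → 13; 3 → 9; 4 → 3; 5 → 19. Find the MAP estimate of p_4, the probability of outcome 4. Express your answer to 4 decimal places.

The posterior is Dirichlet(αᵢ + nᵢ) = Dirichlet(14, 18, 15, 5, 23).
For a Dirichlet(a₁,…,a_K) with all aᵢ > 1, the mode has j-th component (aⱼ − 1)/(Σaᵢ − K).
Here Σaᵢ = 75 and K = 5, so p_4 = (5 − 1)/(75 − 5) = 4/70 ≈ 0.0571.

MAP estimate: 0.0571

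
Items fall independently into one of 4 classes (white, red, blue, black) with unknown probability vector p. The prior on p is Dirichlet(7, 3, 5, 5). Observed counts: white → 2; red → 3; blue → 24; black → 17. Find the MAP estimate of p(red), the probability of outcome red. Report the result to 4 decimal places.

MAP estimate of p(red) = 0.0806

The posterior is Dirichlet(αᵢ + nᵢ) = Dirichlet(9, 6, 29, 22).
For a Dirichlet(a₁,…,a_K) with all aᵢ > 1, the mode has j-th component (aⱼ − 1)/(Σaᵢ − K).
Here Σaᵢ = 66 and K = 4, so p(red) = (6 − 1)/(66 − 4) = 5/62 ≈ 0.0806.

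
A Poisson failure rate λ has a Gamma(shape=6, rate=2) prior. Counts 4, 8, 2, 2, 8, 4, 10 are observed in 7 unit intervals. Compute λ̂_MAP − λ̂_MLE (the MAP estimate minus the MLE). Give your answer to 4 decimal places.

Σxᵢ = 38. Posterior is Gamma(44, 9); MAP = (44−1)/9 = 43/9 ≈ 4.77778.
MLE = x̄ = 38/7 ≈ 5.42857.
Difference = 43/9 − 38/7 = -41/63 ≈ -0.6508.

MAP − MLE = -0.6508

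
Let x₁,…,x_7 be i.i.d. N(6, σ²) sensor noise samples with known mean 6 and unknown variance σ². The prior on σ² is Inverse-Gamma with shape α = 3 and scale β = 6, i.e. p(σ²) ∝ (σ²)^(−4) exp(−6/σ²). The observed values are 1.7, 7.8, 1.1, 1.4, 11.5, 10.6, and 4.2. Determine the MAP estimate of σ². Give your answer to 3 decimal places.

σ̂²_MAP = 8.903

Sum of squared deviations about the known mean: SS = (1.7−6)² + (7.8−6)² + (1.1−6)² + (1.4−6)² + (11.5−6)² + (10.6−6)² + (4.2−6)² = 121.55.
The Normal likelihood contributes (σ²)^(−n/2) exp(−SS/(2σ²)), so the posterior is Inverse-Gamma(α + n/2, β + SS/2) = Inverse-Gamma(6.5, 66.775).
The mode of Inverse-Gamma(a, b) is b/(a+1) = 66.775/7.5 ≈ 8.903.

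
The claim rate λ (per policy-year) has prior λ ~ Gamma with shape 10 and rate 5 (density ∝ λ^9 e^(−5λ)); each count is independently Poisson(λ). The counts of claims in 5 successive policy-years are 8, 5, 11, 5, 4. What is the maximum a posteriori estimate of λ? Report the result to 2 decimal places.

λ̂_MAP = 4.20

Σxᵢ = 8+5+11+5+4 = 33, with n = 5.
Posterior ∝ λ^9e^(−5λ) · λ^33e^(−5λ) = λ^42e^(−10λ), i.e. Gamma(shape=43, rate=10).
The mode of a Gamma(a, b) with a ≥ 1 (shape–rate) is (a−1)/b = 42/10 ≈ 4.20.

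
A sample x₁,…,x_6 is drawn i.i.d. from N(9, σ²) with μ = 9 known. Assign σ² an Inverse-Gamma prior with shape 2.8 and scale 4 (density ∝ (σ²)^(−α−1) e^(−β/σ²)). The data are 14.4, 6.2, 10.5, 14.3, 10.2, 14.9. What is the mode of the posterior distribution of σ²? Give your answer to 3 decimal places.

σ̂²_MAP = 8.205

Sum of squared deviations about the known mean: SS = (14.4−9)² + (6.2−9)² + (10.5−9)² + (14.3−9)² + (10.2−9)² + (14.9−9)² = 103.59.
The Normal likelihood contributes (σ²)^(−n/2) exp(−SS/(2σ²)), so the posterior is Inverse-Gamma(α + n/2, β + SS/2) = Inverse-Gamma(5.8, 55.795).
The mode of Inverse-Gamma(a, b) is b/(a+1) = 55.795/6.8 ≈ 8.205.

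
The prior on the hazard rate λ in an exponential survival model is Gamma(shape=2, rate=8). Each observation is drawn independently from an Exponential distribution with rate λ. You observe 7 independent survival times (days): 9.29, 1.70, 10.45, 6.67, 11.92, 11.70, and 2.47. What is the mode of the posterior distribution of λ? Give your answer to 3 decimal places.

The Exponential(rate=λ) likelihood is ∝ λ^n e^(−λΣtᵢ). Here n = 7 and Σtᵢ = 9.29 + 1.70 + 10.45 + 6.67 + 11.92 + 11.70 + 2.47 = 54.20.
Posterior ∝ λe^(−8λ) · λ^7e^(−54.20λ) = λ^8e^(−62.20λ), i.e. Gamma(9, 62.20).
Mode = (a−1)/b = 8/62.20 ≈ 0.129.

λ̂_MAP = 0.129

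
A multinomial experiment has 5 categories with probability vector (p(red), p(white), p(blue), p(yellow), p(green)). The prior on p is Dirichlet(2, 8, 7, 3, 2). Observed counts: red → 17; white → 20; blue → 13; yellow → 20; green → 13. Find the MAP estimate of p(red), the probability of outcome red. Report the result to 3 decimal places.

The posterior is Dirichlet(αᵢ + nᵢ) = Dirichlet(19, 28, 20, 23, 15).
For a Dirichlet(a₁,…,a_K) with all aᵢ > 1, the mode has j-th component (aⱼ − 1)/(Σaᵢ − K).
Here Σaᵢ = 105 and K = 5, so p(red) = (19 − 1)/(105 − 5) = 18/100 ≈ 0.180.

MAP estimate of p(red) = 0.180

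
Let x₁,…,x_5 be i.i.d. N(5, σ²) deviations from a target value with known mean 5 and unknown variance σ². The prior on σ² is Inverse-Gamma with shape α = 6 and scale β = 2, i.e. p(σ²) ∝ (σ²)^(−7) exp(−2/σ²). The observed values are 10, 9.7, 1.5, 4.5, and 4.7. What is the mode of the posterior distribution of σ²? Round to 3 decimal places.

Sum of squared deviations about the known mean: SS = (10−5)² + (9.7−5)² + (1.5−5)² + (4.5−5)² + (4.7−5)² = 59.68.
The Normal likelihood contributes (σ²)^(−n/2) exp(−SS/(2σ²)), so the posterior is Inverse-Gamma(α + n/2, β + SS/2) = Inverse-Gamma(8.5, 31.84).
The mode of Inverse-Gamma(a, b) is b/(a+1) = 31.84/9.5 ≈ 3.352.

σ̂²_MAP = 3.352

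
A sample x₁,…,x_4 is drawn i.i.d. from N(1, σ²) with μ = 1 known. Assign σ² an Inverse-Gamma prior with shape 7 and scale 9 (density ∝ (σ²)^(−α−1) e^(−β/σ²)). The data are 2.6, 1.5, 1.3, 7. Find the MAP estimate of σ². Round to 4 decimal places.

Sum of squared deviations about the known mean: SS = (2.6−1)² + (1.5−1)² + (1.3−1)² + (7−1)² = 38.9.
The Normal likelihood contributes (σ²)^(−n/2) exp(−SS/(2σ²)), so the posterior is Inverse-Gamma(α + n/2, β + SS/2) = Inverse-Gamma(9, 28.45).
The mode of Inverse-Gamma(a, b) is b/(a+1) = 28.45/10 ≈ 2.8450.

σ̂²_MAP = 2.8450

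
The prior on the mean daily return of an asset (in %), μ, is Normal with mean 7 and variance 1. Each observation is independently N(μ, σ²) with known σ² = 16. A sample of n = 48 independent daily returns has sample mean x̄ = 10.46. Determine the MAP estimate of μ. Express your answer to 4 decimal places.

n = 48, x̄ = 10.46.
For a Normal prior and Normal likelihood with known variance, the posterior is Normal; its mode equals its mean, the precision-weighted average.
Prior precision 1/σ₀² = 1/1 = 1; data precision n/σ² = 48/16 = 3.
μ̂ = (1·7 + 3·10.46) / (1 + 3) = 38.38/4 = 9.5950.

μ̂_MAP = 9.5950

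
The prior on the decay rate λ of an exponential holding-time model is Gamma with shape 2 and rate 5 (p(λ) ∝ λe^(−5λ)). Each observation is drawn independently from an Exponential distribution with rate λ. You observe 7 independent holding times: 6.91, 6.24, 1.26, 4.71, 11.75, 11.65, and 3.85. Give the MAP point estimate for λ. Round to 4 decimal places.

The Exponential(rate=λ) likelihood is ∝ λ^n e^(−λΣtᵢ). Here n = 7 and Σtᵢ = 6.91 + 6.24 + 1.26 + 4.71 + 11.75 + 11.65 + 3.85 = 46.37.
Posterior ∝ λe^(−5λ) · λ^7e^(−46.37λ) = λ^8e^(−51.37λ), i.e. Gamma(9, 51.37).
Mode = (a−1)/b = 8/51.37 ≈ 0.1557.

λ̂_MAP = 0.1557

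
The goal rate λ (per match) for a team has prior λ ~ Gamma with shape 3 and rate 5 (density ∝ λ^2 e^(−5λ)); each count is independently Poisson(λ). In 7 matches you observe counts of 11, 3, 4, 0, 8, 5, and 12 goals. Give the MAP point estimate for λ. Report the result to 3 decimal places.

Σxᵢ = 11+3+4+0+8+5+12 = 43, with n = 7.
Posterior ∝ λ^2e^(−5λ) · λ^43e^(−7λ) = λ^45e^(−12λ), i.e. Gamma(shape=46, rate=12).
The mode of a Gamma(a, b) with a ≥ 1 (shape–rate) is (a−1)/b = 45/12 ≈ 3.750.

λ̂_MAP = 3.750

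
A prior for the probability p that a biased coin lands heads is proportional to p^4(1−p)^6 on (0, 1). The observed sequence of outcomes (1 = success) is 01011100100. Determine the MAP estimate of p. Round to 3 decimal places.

The prior density ∝ p^4(1−p)^6 is the kernel of Beta(5, 7).
Data: 5 successes in 11 trials (from the sequence). The binomial likelihood contributes p^5(1−p)^6, so the posterior is Beta(5+5, 7+6) = Beta(10, 13).
For Beta(a, b) with a, b > 1 the mode is (a−1)/(a+b−2) = 9/21 ≈ 0.429.

p̂_MAP = 0.429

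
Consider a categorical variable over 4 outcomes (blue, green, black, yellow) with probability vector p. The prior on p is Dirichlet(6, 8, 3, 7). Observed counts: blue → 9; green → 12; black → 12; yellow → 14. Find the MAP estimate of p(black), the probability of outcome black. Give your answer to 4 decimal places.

The posterior is Dirichlet(αᵢ + nᵢ) = Dirichlet(15, 20, 15, 21).
For a Dirichlet(a₁,…,a_K) with all aᵢ > 1, the mode has j-th component (aⱼ − 1)/(Σaᵢ − K).
Here Σaᵢ = 71 and K = 4, so p(black) = (15 − 1)/(71 − 4) = 14/67 ≈ 0.2090.

MAP estimate of p(black) = 0.2090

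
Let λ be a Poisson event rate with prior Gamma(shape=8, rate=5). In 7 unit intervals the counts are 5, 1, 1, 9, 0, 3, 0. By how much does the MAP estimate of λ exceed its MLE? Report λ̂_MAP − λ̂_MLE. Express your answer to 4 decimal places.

Σxᵢ = 19. Posterior is Gamma(27, 12); MAP = (27−1)/12 = 26/12 ≈ 2.16667.
MLE = x̄ = 19/7 ≈ 2.71429.
Difference = 26/12 − 19/7 = -23/42 ≈ -0.5476.

MAP − MLE = -0.5476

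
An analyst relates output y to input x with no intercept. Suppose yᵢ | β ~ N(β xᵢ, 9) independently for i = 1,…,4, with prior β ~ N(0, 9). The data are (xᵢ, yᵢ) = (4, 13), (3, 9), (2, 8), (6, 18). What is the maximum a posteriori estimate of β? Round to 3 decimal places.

β̂_MAP = 3.076

log p(β | y) = −Σ(yᵢ − βxᵢ)²/(2·9) − β²/(2·9) + const.
Setting the derivative to zero: Σxᵢ(yᵢ − βxᵢ)/9 − β/9 = 0, so β = Σxᵢyᵢ / (Σxᵢ² + σ²/τ²).
Σxᵢyᵢ = 4·13 + 3·9 + 2·8 + 6·18 = 203; Σxᵢ² = 65; σ²/τ² = 1.
β̂_MAP = 203 / (65 + 1) = 203/66 ≈ 3.076.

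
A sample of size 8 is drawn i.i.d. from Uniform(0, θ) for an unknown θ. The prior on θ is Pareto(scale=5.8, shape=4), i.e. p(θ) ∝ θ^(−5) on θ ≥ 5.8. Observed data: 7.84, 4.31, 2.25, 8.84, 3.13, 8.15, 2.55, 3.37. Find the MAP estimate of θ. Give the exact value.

θ̂_MAP = 8.84

The Uniform(0, θ) likelihood is θ^(−n) for θ ≥ max(xᵢ), zero otherwise. Here max(xᵢ) = 8.84.
Posterior ∝ θ^(−5) · θ^(−8) = θ^(−13) on θ ≥ max(5.8, 8.84) = 8.84.
This density is strictly decreasing in θ, so the posterior mode lies at the lower boundary of the support.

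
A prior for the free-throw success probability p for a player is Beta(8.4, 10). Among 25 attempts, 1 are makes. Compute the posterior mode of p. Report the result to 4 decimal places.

p̂_MAP = 0.2029

Prior: Beta(8.4, 10).
Data: 1 success in 25 trials. The binomial likelihood contributes p(1−p)^24, so the posterior is Beta(8.4+1, 10+24) = Beta(9.4, 34).
For Beta(a, b) with a, b > 1 the mode is (a−1)/(a+b−2) = 8.4/41.4 ≈ 0.2029.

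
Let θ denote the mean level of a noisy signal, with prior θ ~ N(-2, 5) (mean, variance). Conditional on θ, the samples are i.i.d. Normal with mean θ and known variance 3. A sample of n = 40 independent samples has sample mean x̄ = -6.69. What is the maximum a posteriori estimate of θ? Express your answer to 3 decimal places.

θ̂_MAP = -6.621

n = 40, x̄ = -6.69.
For a Normal prior and Normal likelihood with known variance, the posterior is Normal; its mode equals its mean, the precision-weighted average.
Prior precision 1/σ₀² = 1/5 = 0.2; data precision n/σ² = 40/3.
θ̂ = (0.2·(-2) + (40/3)·(-6.69)) / (0.2 + 40/3) = (-89.6)/(203/15) = -192/29 ≈ -6.621.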